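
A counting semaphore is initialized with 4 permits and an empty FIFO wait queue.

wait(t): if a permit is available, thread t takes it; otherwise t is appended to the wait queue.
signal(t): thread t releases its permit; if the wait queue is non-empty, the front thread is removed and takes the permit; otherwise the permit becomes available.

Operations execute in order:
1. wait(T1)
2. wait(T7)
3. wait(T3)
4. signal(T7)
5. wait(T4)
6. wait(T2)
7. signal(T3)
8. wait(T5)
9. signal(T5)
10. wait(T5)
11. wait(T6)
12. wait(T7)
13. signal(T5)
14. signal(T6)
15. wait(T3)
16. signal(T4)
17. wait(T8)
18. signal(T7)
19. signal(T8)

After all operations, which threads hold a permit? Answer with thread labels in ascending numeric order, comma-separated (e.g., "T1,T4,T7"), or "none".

Step 1: wait(T1) -> count=3 queue=[] holders={T1}
Step 2: wait(T7) -> count=2 queue=[] holders={T1,T7}
Step 3: wait(T3) -> count=1 queue=[] holders={T1,T3,T7}
Step 4: signal(T7) -> count=2 queue=[] holders={T1,T3}
Step 5: wait(T4) -> count=1 queue=[] holders={T1,T3,T4}
Step 6: wait(T2) -> count=0 queue=[] holders={T1,T2,T3,T4}
Step 7: signal(T3) -> count=1 queue=[] holders={T1,T2,T4}
Step 8: wait(T5) -> count=0 queue=[] holders={T1,T2,T4,T5}
Step 9: signal(T5) -> count=1 queue=[] holders={T1,T2,T4}
Step 10: wait(T5) -> count=0 queue=[] holders={T1,T2,T4,T5}
Step 11: wait(T6) -> count=0 queue=[T6] holders={T1,T2,T4,T5}
Step 12: wait(T7) -> count=0 queue=[T6,T7] holders={T1,T2,T4,T5}
Step 13: signal(T5) -> count=0 queue=[T7] holders={T1,T2,T4,T6}
Step 14: signal(T6) -> count=0 queue=[] holders={T1,T2,T4,T7}
Step 15: wait(T3) -> count=0 queue=[T3] holders={T1,T2,T4,T7}
Step 16: signal(T4) -> count=0 queue=[] holders={T1,T2,T3,T7}
Step 17: wait(T8) -> count=0 queue=[T8] holders={T1,T2,T3,T7}
Step 18: signal(T7) -> count=0 queue=[] holders={T1,T2,T3,T8}
Step 19: signal(T8) -> count=1 queue=[] holders={T1,T2,T3}
Final holders: T1,T2,T3

Answer: T1,T2,T3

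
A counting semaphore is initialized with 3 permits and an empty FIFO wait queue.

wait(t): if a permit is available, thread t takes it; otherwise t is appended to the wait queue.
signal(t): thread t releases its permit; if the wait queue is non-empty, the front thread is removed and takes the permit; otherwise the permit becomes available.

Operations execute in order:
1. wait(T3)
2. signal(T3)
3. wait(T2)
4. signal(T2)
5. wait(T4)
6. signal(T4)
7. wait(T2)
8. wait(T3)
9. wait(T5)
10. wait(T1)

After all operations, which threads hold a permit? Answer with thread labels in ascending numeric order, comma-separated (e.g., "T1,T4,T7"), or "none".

Step 1: wait(T3) -> count=2 queue=[] holders={T3}
Step 2: signal(T3) -> count=3 queue=[] holders={none}
Step 3: wait(T2) -> count=2 queue=[] holders={T2}
Step 4: signal(T2) -> count=3 queue=[] holders={none}
Step 5: wait(T4) -> count=2 queue=[] holders={T4}
Step 6: signal(T4) -> count=3 queue=[] holders={none}
Step 7: wait(T2) -> count=2 queue=[] holders={T2}
Step 8: wait(T3) -> count=1 queue=[] holders={T2,T3}
Step 9: wait(T5) -> count=0 queue=[] holders={T2,T3,T5}
Step 10: wait(T1) -> count=0 queue=[T1] holders={T2,T3,T5}
Final holders: T2,T3,T5

Answer: T2,T3,T5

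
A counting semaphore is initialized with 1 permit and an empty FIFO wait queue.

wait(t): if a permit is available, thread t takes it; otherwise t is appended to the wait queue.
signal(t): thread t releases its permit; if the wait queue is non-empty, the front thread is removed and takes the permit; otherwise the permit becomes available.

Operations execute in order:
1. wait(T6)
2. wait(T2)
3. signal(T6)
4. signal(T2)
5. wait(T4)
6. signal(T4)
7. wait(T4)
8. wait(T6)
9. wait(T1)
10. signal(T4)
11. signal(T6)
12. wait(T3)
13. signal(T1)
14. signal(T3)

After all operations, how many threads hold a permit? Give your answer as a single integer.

Answer: 0

Derivation:
Step 1: wait(T6) -> count=0 queue=[] holders={T6}
Step 2: wait(T2) -> count=0 queue=[T2] holders={T6}
Step 3: signal(T6) -> count=0 queue=[] holders={T2}
Step 4: signal(T2) -> count=1 queue=[] holders={none}
Step 5: wait(T4) -> count=0 queue=[] holders={T4}
Step 6: signal(T4) -> count=1 queue=[] holders={none}
Step 7: wait(T4) -> count=0 queue=[] holders={T4}
Step 8: wait(T6) -> count=0 queue=[T6] holders={T4}
Step 9: wait(T1) -> count=0 queue=[T6,T1] holders={T4}
Step 10: signal(T4) -> count=0 queue=[T1] holders={T6}
Step 11: signal(T6) -> count=0 queue=[] holders={T1}
Step 12: wait(T3) -> count=0 queue=[T3] holders={T1}
Step 13: signal(T1) -> count=0 queue=[] holders={T3}
Step 14: signal(T3) -> count=1 queue=[] holders={none}
Final holders: {none} -> 0 thread(s)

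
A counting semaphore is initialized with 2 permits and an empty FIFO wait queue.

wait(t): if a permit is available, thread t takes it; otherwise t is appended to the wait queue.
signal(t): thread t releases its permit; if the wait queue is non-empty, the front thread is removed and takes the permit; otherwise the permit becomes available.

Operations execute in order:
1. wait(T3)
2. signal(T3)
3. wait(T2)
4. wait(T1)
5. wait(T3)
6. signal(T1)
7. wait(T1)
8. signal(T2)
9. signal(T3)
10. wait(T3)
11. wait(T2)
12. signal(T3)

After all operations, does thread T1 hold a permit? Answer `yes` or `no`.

Step 1: wait(T3) -> count=1 queue=[] holders={T3}
Step 2: signal(T3) -> count=2 queue=[] holders={none}
Step 3: wait(T2) -> count=1 queue=[] holders={T2}
Step 4: wait(T1) -> count=0 queue=[] holders={T1,T2}
Step 5: wait(T3) -> count=0 queue=[T3] holders={T1,T2}
Step 6: signal(T1) -> count=0 queue=[] holders={T2,T3}
Step 7: wait(T1) -> count=0 queue=[T1] holders={T2,T3}
Step 8: signal(T2) -> count=0 queue=[] holders={T1,T3}
Step 9: signal(T3) -> count=1 queue=[] holders={T1}
Step 10: wait(T3) -> count=0 queue=[] holders={T1,T3}
Step 11: wait(T2) -> count=0 queue=[T2] holders={T1,T3}
Step 12: signal(T3) -> count=0 queue=[] holders={T1,T2}
Final holders: {T1,T2} -> T1 in holders

Answer: yes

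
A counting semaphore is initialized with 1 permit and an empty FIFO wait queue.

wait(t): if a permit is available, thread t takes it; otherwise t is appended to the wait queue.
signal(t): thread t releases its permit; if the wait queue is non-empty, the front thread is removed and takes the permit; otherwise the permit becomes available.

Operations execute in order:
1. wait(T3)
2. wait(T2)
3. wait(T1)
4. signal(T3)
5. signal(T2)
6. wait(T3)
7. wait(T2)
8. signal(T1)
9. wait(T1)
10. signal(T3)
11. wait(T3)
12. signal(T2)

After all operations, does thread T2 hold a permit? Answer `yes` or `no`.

Step 1: wait(T3) -> count=0 queue=[] holders={T3}
Step 2: wait(T2) -> count=0 queue=[T2] holders={T3}
Step 3: wait(T1) -> count=0 queue=[T2,T1] holders={T3}
Step 4: signal(T3) -> count=0 queue=[T1] holders={T2}
Step 5: signal(T2) -> count=0 queue=[] holders={T1}
Step 6: wait(T3) -> count=0 queue=[T3] holders={T1}
Step 7: wait(T2) -> count=0 queue=[T3,T2] holders={T1}
Step 8: signal(T1) -> count=0 queue=[T2] holders={T3}
Step 9: wait(T1) -> count=0 queue=[T2,T1] holders={T3}
Step 10: signal(T3) -> count=0 queue=[T1] holders={T2}
Step 11: wait(T3) -> count=0 queue=[T1,T3] holders={T2}
Step 12: signal(T2) -> count=0 queue=[T3] holders={T1}
Final holders: {T1} -> T2 not in holders

Answer: no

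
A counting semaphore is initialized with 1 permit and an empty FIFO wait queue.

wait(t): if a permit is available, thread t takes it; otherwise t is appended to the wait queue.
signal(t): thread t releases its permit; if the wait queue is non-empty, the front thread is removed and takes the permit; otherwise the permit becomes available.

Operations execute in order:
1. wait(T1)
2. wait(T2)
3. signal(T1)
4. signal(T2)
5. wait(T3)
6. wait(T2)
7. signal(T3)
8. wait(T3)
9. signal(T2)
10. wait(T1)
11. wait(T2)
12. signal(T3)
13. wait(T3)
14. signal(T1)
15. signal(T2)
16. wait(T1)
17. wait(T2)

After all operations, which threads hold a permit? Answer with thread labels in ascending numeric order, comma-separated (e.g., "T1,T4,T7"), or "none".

Step 1: wait(T1) -> count=0 queue=[] holders={T1}
Step 2: wait(T2) -> count=0 queue=[T2] holders={T1}
Step 3: signal(T1) -> count=0 queue=[] holders={T2}
Step 4: signal(T2) -> count=1 queue=[] holders={none}
Step 5: wait(T3) -> count=0 queue=[] holders={T3}
Step 6: wait(T2) -> count=0 queue=[T2] holders={T3}
Step 7: signal(T3) -> count=0 queue=[] holders={T2}
Step 8: wait(T3) -> count=0 queue=[T3] holders={T2}
Step 9: signal(T2) -> count=0 queue=[] holders={T3}
Step 10: wait(T1) -> count=0 queue=[T1] holders={T3}
Step 11: wait(T2) -> count=0 queue=[T1,T2] holders={T3}
Step 12: signal(T3) -> count=0 queue=[T2] holders={T1}
Step 13: wait(T3) -> count=0 queue=[T2,T3] holders={T1}
Step 14: signal(T1) -> count=0 queue=[T3] holders={T2}
Step 15: signal(T2) -> count=0 queue=[] holders={T3}
Step 16: wait(T1) -> count=0 queue=[T1] holders={T3}
Step 17: wait(T2) -> count=0 queue=[T1,T2] holders={T3}
Final holders: T3

Answer: T3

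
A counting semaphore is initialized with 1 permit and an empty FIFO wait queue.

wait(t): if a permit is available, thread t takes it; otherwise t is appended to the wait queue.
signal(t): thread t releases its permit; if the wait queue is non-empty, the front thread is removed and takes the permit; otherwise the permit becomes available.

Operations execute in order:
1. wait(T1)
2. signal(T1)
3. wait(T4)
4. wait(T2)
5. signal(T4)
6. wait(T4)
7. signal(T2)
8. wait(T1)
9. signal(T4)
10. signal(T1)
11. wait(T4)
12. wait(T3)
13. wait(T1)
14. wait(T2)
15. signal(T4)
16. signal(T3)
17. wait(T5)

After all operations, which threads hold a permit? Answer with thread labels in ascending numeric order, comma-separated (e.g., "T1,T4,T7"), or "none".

Step 1: wait(T1) -> count=0 queue=[] holders={T1}
Step 2: signal(T1) -> count=1 queue=[] holders={none}
Step 3: wait(T4) -> count=0 queue=[] holders={T4}
Step 4: wait(T2) -> count=0 queue=[T2] holders={T4}
Step 5: signal(T4) -> count=0 queue=[] holders={T2}
Step 6: wait(T4) -> count=0 queue=[T4] holders={T2}
Step 7: signal(T2) -> count=0 queue=[] holders={T4}
Step 8: wait(T1) -> count=0 queue=[T1] holders={T4}
Step 9: signal(T4) -> count=0 queue=[] holders={T1}
Step 10: signal(T1) -> count=1 queue=[] holders={none}
Step 11: wait(T4) -> count=0 queue=[] holders={T4}
Step 12: wait(T3) -> count=0 queue=[T3] holders={T4}
Step 13: wait(T1) -> count=0 queue=[T3,T1] holders={T4}
Step 14: wait(T2) -> count=0 queue=[T3,T1,T2] holders={T4}
Step 15: signal(T4) -> count=0 queue=[T1,T2] holders={T3}
Step 16: signal(T3) -> count=0 queue=[T2] holders={T1}
Step 17: wait(T5) -> count=0 queue=[T2,T5] holders={T1}
Final holders: T1

Answer: T1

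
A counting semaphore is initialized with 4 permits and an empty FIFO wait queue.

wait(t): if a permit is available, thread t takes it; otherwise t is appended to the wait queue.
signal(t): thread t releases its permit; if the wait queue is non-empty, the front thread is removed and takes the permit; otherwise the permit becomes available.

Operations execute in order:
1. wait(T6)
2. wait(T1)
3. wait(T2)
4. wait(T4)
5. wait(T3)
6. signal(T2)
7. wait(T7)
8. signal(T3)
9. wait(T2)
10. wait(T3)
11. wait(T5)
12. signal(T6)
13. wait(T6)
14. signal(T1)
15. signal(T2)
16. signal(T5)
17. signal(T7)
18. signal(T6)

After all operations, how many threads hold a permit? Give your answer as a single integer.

Answer: 2

Derivation:
Step 1: wait(T6) -> count=3 queue=[] holders={T6}
Step 2: wait(T1) -> count=2 queue=[] holders={T1,T6}
Step 3: wait(T2) -> count=1 queue=[] holders={T1,T2,T6}
Step 4: wait(T4) -> count=0 queue=[] holders={T1,T2,T4,T6}
Step 5: wait(T3) -> count=0 queue=[T3] holders={T1,T2,T4,T6}
Step 6: signal(T2) -> count=0 queue=[] holders={T1,T3,T4,T6}
Step 7: wait(T7) -> count=0 queue=[T7] holders={T1,T3,T4,T6}
Step 8: signal(T3) -> count=0 queue=[] holders={T1,T4,T6,T7}
Step 9: wait(T2) -> count=0 queue=[T2] holders={T1,T4,T6,T7}
Step 10: wait(T3) -> count=0 queue=[T2,T3] holders={T1,T4,T6,T7}
Step 11: wait(T5) -> count=0 queue=[T2,T3,T5] holders={T1,T4,T6,T7}
Step 12: signal(T6) -> count=0 queue=[T3,T5] holders={T1,T2,T4,T7}
Step 13: wait(T6) -> count=0 queue=[T3,T5,T6] holders={T1,T2,T4,T7}
Step 14: signal(T1) -> count=0 queue=[T5,T6] holders={T2,T3,T4,T7}
Step 15: signal(T2) -> count=0 queue=[T6] holders={T3,T4,T5,T7}
Step 16: signal(T5) -> count=0 queue=[] holders={T3,T4,T6,T7}
Step 17: signal(T7) -> count=1 queue=[] holders={T3,T4,T6}
Step 18: signal(T6) -> count=2 queue=[] holders={T3,T4}
Final holders: {T3,T4} -> 2 thread(s)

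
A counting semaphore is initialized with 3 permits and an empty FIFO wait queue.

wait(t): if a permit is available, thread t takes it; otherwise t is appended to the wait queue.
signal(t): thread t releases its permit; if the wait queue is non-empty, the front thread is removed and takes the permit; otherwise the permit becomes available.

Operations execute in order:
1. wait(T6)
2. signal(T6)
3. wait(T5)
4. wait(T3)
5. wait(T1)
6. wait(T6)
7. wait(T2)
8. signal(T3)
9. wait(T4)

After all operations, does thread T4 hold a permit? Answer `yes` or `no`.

Answer: no

Derivation:
Step 1: wait(T6) -> count=2 queue=[] holders={T6}
Step 2: signal(T6) -> count=3 queue=[] holders={none}
Step 3: wait(T5) -> count=2 queue=[] holders={T5}
Step 4: wait(T3) -> count=1 queue=[] holders={T3,T5}
Step 5: wait(T1) -> count=0 queue=[] holders={T1,T3,T5}
Step 6: wait(T6) -> count=0 queue=[T6] holders={T1,T3,T5}
Step 7: wait(T2) -> count=0 queue=[T6,T2] holders={T1,T3,T5}
Step 8: signal(T3) -> count=0 queue=[T2] holders={T1,T5,T6}
Step 9: wait(T4) -> count=0 queue=[T2,T4] holders={T1,T5,T6}
Final holders: {T1,T5,T6} -> T4 not in holders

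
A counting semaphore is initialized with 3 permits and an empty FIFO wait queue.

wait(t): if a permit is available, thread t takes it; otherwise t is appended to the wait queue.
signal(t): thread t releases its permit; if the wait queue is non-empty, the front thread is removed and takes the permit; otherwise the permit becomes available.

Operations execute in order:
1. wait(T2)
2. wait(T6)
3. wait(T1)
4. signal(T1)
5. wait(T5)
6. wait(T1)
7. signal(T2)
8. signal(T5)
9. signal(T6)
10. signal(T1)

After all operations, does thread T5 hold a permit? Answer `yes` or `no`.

Step 1: wait(T2) -> count=2 queue=[] holders={T2}
Step 2: wait(T6) -> count=1 queue=[] holders={T2,T6}
Step 3: wait(T1) -> count=0 queue=[] holders={T1,T2,T6}
Step 4: signal(T1) -> count=1 queue=[] holders={T2,T6}
Step 5: wait(T5) -> count=0 queue=[] holders={T2,T5,T6}
Step 6: wait(T1) -> count=0 queue=[T1] holders={T2,T5,T6}
Step 7: signal(T2) -> count=0 queue=[] holders={T1,T5,T6}
Step 8: signal(T5) -> count=1 queue=[] holders={T1,T6}
Step 9: signal(T6) -> count=2 queue=[] holders={T1}
Step 10: signal(T1) -> count=3 queue=[] holders={none}
Final holders: {none} -> T5 not in holders

Answer: no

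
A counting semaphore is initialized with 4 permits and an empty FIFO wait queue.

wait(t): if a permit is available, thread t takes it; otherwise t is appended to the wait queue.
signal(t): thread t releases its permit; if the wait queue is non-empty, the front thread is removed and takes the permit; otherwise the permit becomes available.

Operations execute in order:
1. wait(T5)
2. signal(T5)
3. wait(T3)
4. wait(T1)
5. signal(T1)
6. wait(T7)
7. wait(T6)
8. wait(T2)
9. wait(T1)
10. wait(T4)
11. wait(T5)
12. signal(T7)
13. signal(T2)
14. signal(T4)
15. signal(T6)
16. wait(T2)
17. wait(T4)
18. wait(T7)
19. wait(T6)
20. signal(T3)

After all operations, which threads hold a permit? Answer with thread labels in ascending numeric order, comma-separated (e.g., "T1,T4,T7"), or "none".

Step 1: wait(T5) -> count=3 queue=[] holders={T5}
Step 2: signal(T5) -> count=4 queue=[] holders={none}
Step 3: wait(T3) -> count=3 queue=[] holders={T3}
Step 4: wait(T1) -> count=2 queue=[] holders={T1,T3}
Step 5: signal(T1) -> count=3 queue=[] holders={T3}
Step 6: wait(T7) -> count=2 queue=[] holders={T3,T7}
Step 7: wait(T6) -> count=1 queue=[] holders={T3,T6,T7}
Step 8: wait(T2) -> count=0 queue=[] holders={T2,T3,T6,T7}
Step 9: wait(T1) -> count=0 queue=[T1] holders={T2,T3,T6,T7}
Step 10: wait(T4) -> count=0 queue=[T1,T4] holders={T2,T3,T6,T7}
Step 11: wait(T5) -> count=0 queue=[T1,T4,T5] holders={T2,T3,T6,T7}
Step 12: signal(T7) -> count=0 queue=[T4,T5] holders={T1,T2,T3,T6}
Step 13: signal(T2) -> count=0 queue=[T5] holders={T1,T3,T4,T6}
Step 14: signal(T4) -> count=0 queue=[] holders={T1,T3,T5,T6}
Step 15: signal(T6) -> count=1 queue=[] holders={T1,T3,T5}
Step 16: wait(T2) -> count=0 queue=[] holders={T1,T2,T3,T5}
Step 17: wait(T4) -> count=0 queue=[T4] holders={T1,T2,T3,T5}
Step 18: wait(T7) -> count=0 queue=[T4,T7] holders={T1,T2,T3,T5}
Step 19: wait(T6) -> count=0 queue=[T4,T7,T6] holders={T1,T2,T3,T5}
Step 20: signal(T3) -> count=0 queue=[T7,T6] holders={T1,T2,T4,T5}
Final holders: T1,T2,T4,T5

Answer: T1,T2,T4,T5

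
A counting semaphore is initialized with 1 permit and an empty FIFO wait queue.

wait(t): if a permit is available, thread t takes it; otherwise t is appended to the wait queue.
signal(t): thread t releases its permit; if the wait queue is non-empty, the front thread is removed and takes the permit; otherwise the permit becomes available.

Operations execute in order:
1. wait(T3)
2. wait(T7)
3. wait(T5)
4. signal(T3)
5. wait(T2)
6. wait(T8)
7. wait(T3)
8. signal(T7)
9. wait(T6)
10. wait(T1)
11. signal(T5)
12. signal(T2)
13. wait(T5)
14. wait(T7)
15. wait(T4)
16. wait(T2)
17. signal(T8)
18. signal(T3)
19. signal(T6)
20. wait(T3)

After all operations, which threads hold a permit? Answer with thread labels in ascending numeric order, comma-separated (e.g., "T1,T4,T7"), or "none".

Step 1: wait(T3) -> count=0 queue=[] holders={T3}
Step 2: wait(T7) -> count=0 queue=[T7] holders={T3}
Step 3: wait(T5) -> count=0 queue=[T7,T5] holders={T3}
Step 4: signal(T3) -> count=0 queue=[T5] holders={T7}
Step 5: wait(T2) -> count=0 queue=[T5,T2] holders={T7}
Step 6: wait(T8) -> count=0 queue=[T5,T2,T8] holders={T7}
Step 7: wait(T3) -> count=0 queue=[T5,T2,T8,T3] holders={T7}
Step 8: signal(T7) -> count=0 queue=[T2,T8,T3] holders={T5}
Step 9: wait(T6) -> count=0 queue=[T2,T8,T3,T6] holders={T5}
Step 10: wait(T1) -> count=0 queue=[T2,T8,T3,T6,T1] holders={T5}
Step 11: signal(T5) -> count=0 queue=[T8,T3,T6,T1] holders={T2}
Step 12: signal(T2) -> count=0 queue=[T3,T6,T1] holders={T8}
Step 13: wait(T5) -> count=0 queue=[T3,T6,T1,T5] holders={T8}
Step 14: wait(T7) -> count=0 queue=[T3,T6,T1,T5,T7] holders={T8}
Step 15: wait(T4) -> count=0 queue=[T3,T6,T1,T5,T7,T4] holders={T8}
Step 16: wait(T2) -> count=0 queue=[T3,T6,T1,T5,T7,T4,T2] holders={T8}
Step 17: signal(T8) -> count=0 queue=[T6,T1,T5,T7,T4,T2] holders={T3}
Step 18: signal(T3) -> count=0 queue=[T1,T5,T7,T4,T2] holders={T6}
Step 19: signal(T6) -> count=0 queue=[T5,T7,T4,T2] holders={T1}
Step 20: wait(T3) -> count=0 queue=[T5,T7,T4,T2,T3] holders={T1}
Final holders: T1

Answer: T1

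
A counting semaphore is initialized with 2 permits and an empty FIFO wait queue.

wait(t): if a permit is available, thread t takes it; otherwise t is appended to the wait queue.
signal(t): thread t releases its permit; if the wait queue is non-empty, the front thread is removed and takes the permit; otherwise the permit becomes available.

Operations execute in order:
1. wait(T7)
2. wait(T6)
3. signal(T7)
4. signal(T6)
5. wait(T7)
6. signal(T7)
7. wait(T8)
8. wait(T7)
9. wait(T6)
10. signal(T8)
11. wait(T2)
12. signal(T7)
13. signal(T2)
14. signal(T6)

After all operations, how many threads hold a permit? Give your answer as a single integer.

Step 1: wait(T7) -> count=1 queue=[] holders={T7}
Step 2: wait(T6) -> count=0 queue=[] holders={T6,T7}
Step 3: signal(T7) -> count=1 queue=[] holders={T6}
Step 4: signal(T6) -> count=2 queue=[] holders={none}
Step 5: wait(T7) -> count=1 queue=[] holders={T7}
Step 6: signal(T7) -> count=2 queue=[] holders={none}
Step 7: wait(T8) -> count=1 queue=[] holders={T8}
Step 8: wait(T7) -> count=0 queue=[] holders={T7,T8}
Step 9: wait(T6) -> count=0 queue=[T6] holders={T7,T8}
Step 10: signal(T8) -> count=0 queue=[] holders={T6,T7}
Step 11: wait(T2) -> count=0 queue=[T2] holders={T6,T7}
Step 12: signal(T7) -> count=0 queue=[] holders={T2,T6}
Step 13: signal(T2) -> count=1 queue=[] holders={T6}
Step 14: signal(T6) -> count=2 queue=[] holders={none}
Final holders: {none} -> 0 thread(s)

Answer: 0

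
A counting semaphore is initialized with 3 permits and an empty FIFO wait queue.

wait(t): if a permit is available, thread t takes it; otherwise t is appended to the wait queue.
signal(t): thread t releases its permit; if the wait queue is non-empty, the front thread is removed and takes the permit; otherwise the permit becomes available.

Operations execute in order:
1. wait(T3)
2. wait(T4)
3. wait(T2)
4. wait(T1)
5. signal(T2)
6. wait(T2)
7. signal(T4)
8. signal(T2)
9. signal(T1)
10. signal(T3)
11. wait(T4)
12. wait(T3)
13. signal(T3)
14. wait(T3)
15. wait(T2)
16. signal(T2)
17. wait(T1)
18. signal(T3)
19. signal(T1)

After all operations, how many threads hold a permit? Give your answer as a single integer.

Step 1: wait(T3) -> count=2 queue=[] holders={T3}
Step 2: wait(T4) -> count=1 queue=[] holders={T3,T4}
Step 3: wait(T2) -> count=0 queue=[] holders={T2,T3,T4}
Step 4: wait(T1) -> count=0 queue=[T1] holders={T2,T3,T4}
Step 5: signal(T2) -> count=0 queue=[] holders={T1,T3,T4}
Step 6: wait(T2) -> count=0 queue=[T2] holders={T1,T3,T4}
Step 7: signal(T4) -> count=0 queue=[] holders={T1,T2,T3}
Step 8: signal(T2) -> count=1 queue=[] holders={T1,T3}
Step 9: signal(T1) -> count=2 queue=[] holders={T3}
Step 10: signal(T3) -> count=3 queue=[] holders={none}
Step 11: wait(T4) -> count=2 queue=[] holders={T4}
Step 12: wait(T3) -> count=1 queue=[] holders={T3,T4}
Step 13: signal(T3) -> count=2 queue=[] holders={T4}
Step 14: wait(T3) -> count=1 queue=[] holders={T3,T4}
Step 15: wait(T2) -> count=0 queue=[] holders={T2,T3,T4}
Step 16: signal(T2) -> count=1 queue=[] holders={T3,T4}
Step 17: wait(T1) -> count=0 queue=[] holders={T1,T3,T4}
Step 18: signal(T3) -> count=1 queue=[] holders={T1,T4}
Step 19: signal(T1) -> count=2 queue=[] holders={T4}
Final holders: {T4} -> 1 thread(s)

Answer: 1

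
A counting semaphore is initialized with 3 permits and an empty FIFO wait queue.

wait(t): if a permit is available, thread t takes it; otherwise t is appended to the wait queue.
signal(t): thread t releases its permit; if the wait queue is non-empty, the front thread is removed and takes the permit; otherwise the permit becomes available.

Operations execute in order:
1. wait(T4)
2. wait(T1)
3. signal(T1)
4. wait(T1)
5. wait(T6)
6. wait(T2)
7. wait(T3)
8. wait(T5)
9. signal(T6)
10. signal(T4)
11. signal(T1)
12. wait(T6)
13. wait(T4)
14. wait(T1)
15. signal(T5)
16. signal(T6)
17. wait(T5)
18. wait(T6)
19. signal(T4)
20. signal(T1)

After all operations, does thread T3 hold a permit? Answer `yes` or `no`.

Step 1: wait(T4) -> count=2 queue=[] holders={T4}
Step 2: wait(T1) -> count=1 queue=[] holders={T1,T4}
Step 3: signal(T1) -> count=2 queue=[] holders={T4}
Step 4: wait(T1) -> count=1 queue=[] holders={T1,T4}
Step 5: wait(T6) -> count=0 queue=[] holders={T1,T4,T6}
Step 6: wait(T2) -> count=0 queue=[T2] holders={T1,T4,T6}
Step 7: wait(T3) -> count=0 queue=[T2,T3] holders={T1,T4,T6}
Step 8: wait(T5) -> count=0 queue=[T2,T3,T5] holders={T1,T4,T6}
Step 9: signal(T6) -> count=0 queue=[T3,T5] holders={T1,T2,T4}
Step 10: signal(T4) -> count=0 queue=[T5] holders={T1,T2,T3}
Step 11: signal(T1) -> count=0 queue=[] holders={T2,T3,T5}
Step 12: wait(T6) -> count=0 queue=[T6] holders={T2,T3,T5}
Step 13: wait(T4) -> count=0 queue=[T6,T4] holders={T2,T3,T5}
Step 14: wait(T1) -> count=0 queue=[T6,T4,T1] holders={T2,T3,T5}
Step 15: signal(T5) -> count=0 queue=[T4,T1] holders={T2,T3,T6}
Step 16: signal(T6) -> count=0 queue=[T1] holders={T2,T3,T4}
Step 17: wait(T5) -> count=0 queue=[T1,T5] holders={T2,T3,T4}
Step 18: wait(T6) -> count=0 queue=[T1,T5,T6] holders={T2,T3,T4}
Step 19: signal(T4) -> count=0 queue=[T5,T6] holders={T1,T2,T3}
Step 20: signal(T1) -> count=0 queue=[T6] holders={T2,T3,T5}
Final holders: {T2,T3,T5} -> T3 in holders

Answer: yes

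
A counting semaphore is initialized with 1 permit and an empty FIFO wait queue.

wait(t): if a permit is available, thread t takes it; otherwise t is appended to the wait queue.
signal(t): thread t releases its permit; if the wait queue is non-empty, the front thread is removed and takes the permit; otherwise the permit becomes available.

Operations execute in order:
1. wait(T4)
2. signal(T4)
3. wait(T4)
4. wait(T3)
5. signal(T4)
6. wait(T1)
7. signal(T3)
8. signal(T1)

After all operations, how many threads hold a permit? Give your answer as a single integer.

Answer: 0

Derivation:
Step 1: wait(T4) -> count=0 queue=[] holders={T4}
Step 2: signal(T4) -> count=1 queue=[] holders={none}
Step 3: wait(T4) -> count=0 queue=[] holders={T4}
Step 4: wait(T3) -> count=0 queue=[T3] holders={T4}
Step 5: signal(T4) -> count=0 queue=[] holders={T3}
Step 6: wait(T1) -> count=0 queue=[T1] holders={T3}
Step 7: signal(T3) -> count=0 queue=[] holders={T1}
Step 8: signal(T1) -> count=1 queue=[] holders={none}
Final holders: {none} -> 0 thread(s)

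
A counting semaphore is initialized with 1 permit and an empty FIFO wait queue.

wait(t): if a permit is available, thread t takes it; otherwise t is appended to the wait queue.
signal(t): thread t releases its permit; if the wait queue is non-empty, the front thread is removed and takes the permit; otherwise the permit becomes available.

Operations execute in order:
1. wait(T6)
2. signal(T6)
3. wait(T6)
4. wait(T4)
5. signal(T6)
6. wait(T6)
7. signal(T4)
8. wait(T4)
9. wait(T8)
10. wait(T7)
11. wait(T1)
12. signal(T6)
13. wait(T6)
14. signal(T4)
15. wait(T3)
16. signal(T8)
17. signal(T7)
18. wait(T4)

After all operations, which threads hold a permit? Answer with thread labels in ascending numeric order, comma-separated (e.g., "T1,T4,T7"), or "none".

Step 1: wait(T6) -> count=0 queue=[] holders={T6}
Step 2: signal(T6) -> count=1 queue=[] holders={none}
Step 3: wait(T6) -> count=0 queue=[] holders={T6}
Step 4: wait(T4) -> count=0 queue=[T4] holders={T6}
Step 5: signal(T6) -> count=0 queue=[] holders={T4}
Step 6: wait(T6) -> count=0 queue=[T6] holders={T4}
Step 7: signal(T4) -> count=0 queue=[] holders={T6}
Step 8: wait(T4) -> count=0 queue=[T4] holders={T6}
Step 9: wait(T8) -> count=0 queue=[T4,T8] holders={T6}
Step 10: wait(T7) -> count=0 queue=[T4,T8,T7] holders={T6}
Step 11: wait(T1) -> count=0 queue=[T4,T8,T7,T1] holders={T6}
Step 12: signal(T6) -> count=0 queue=[T8,T7,T1] holders={T4}
Step 13: wait(T6) -> count=0 queue=[T8,T7,T1,T6] holders={T4}
Step 14: signal(T4) -> count=0 queue=[T7,T1,T6] holders={T8}
Step 15: wait(T3) -> count=0 queue=[T7,T1,T6,T3] holders={T8}
Step 16: signal(T8) -> count=0 queue=[T1,T6,T3] holders={T7}
Step 17: signal(T7) -> count=0 queue=[T6,T3] holders={T1}
Step 18: wait(T4) -> count=0 queue=[T6,T3,T4] holders={T1}
Final holders: T1

Answer: T1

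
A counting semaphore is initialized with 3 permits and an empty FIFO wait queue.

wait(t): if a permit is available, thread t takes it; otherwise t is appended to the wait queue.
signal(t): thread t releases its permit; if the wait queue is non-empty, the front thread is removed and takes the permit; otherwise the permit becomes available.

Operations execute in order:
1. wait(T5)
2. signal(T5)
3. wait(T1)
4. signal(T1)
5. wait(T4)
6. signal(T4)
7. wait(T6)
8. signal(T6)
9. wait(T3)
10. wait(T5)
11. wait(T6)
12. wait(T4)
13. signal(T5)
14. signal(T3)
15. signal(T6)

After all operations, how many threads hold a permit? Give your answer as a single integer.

Step 1: wait(T5) -> count=2 queue=[] holders={T5}
Step 2: signal(T5) -> count=3 queue=[] holders={none}
Step 3: wait(T1) -> count=2 queue=[] holders={T1}
Step 4: signal(T1) -> count=3 queue=[] holders={none}
Step 5: wait(T4) -> count=2 queue=[] holders={T4}
Step 6: signal(T4) -> count=3 queue=[] holders={none}
Step 7: wait(T6) -> count=2 queue=[] holders={T6}
Step 8: signal(T6) -> count=3 queue=[] holders={none}
Step 9: wait(T3) -> count=2 queue=[] holders={T3}
Step 10: wait(T5) -> count=1 queue=[] holders={T3,T5}
Step 11: wait(T6) -> count=0 queue=[] holders={T3,T5,T6}
Step 12: wait(T4) -> count=0 queue=[T4] holders={T3,T5,T6}
Step 13: signal(T5) -> count=0 queue=[] holders={T3,T4,T6}
Step 14: signal(T3) -> count=1 queue=[] holders={T4,T6}
Step 15: signal(T6) -> count=2 queue=[] holders={T4}
Final holders: {T4} -> 1 thread(s)

Answer: 1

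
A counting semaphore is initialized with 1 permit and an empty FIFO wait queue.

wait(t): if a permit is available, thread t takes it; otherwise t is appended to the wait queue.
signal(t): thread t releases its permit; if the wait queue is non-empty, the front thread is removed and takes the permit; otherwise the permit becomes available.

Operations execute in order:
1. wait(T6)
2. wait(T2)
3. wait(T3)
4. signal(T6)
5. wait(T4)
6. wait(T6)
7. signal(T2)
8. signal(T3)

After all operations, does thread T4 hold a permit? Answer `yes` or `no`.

Answer: yes

Derivation:
Step 1: wait(T6) -> count=0 queue=[] holders={T6}
Step 2: wait(T2) -> count=0 queue=[T2] holders={T6}
Step 3: wait(T3) -> count=0 queue=[T2,T3] holders={T6}
Step 4: signal(T6) -> count=0 queue=[T3] holders={T2}
Step 5: wait(T4) -> count=0 queue=[T3,T4] holders={T2}
Step 6: wait(T6) -> count=0 queue=[T3,T4,T6] holders={T2}
Step 7: signal(T2) -> count=0 queue=[T4,T6] holders={T3}
Step 8: signal(T3) -> count=0 queue=[T6] holders={T4}
Final holders: {T4} -> T4 in holders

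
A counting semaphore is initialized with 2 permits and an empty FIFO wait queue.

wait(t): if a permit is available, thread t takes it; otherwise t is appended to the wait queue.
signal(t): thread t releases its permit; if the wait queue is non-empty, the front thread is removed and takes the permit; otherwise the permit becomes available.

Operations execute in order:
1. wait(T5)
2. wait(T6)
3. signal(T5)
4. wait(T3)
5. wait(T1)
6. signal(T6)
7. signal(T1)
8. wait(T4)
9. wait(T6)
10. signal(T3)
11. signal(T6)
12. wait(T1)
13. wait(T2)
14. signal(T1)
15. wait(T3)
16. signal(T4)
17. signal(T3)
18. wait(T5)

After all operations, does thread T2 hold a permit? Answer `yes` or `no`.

Answer: yes

Derivation:
Step 1: wait(T5) -> count=1 queue=[] holders={T5}
Step 2: wait(T6) -> count=0 queue=[] holders={T5,T6}
Step 3: signal(T5) -> count=1 queue=[] holders={T6}
Step 4: wait(T3) -> count=0 queue=[] holders={T3,T6}
Step 5: wait(T1) -> count=0 queue=[T1] holders={T3,T6}
Step 6: signal(T6) -> count=0 queue=[] holders={T1,T3}
Step 7: signal(T1) -> count=1 queue=[] holders={T3}
Step 8: wait(T4) -> count=0 queue=[] holders={T3,T4}
Step 9: wait(T6) -> count=0 queue=[T6] holders={T3,T4}
Step 10: signal(T3) -> count=0 queue=[] holders={T4,T6}
Step 11: signal(T6) -> count=1 queue=[] holders={T4}
Step 12: wait(T1) -> count=0 queue=[] holders={T1,T4}
Step 13: wait(T2) -> count=0 queue=[T2] holders={T1,T4}
Step 14: signal(T1) -> count=0 queue=[] holders={T2,T4}
Step 15: wait(T3) -> count=0 queue=[T3] holders={T2,T4}
Step 16: signal(T4) -> count=0 queue=[] holders={T2,T3}
Step 17: signal(T3) -> count=1 queue=[] holders={T2}
Step 18: wait(T5) -> count=0 queue=[] holders={T2,T5}
Final holders: {T2,T5} -> T2 in holders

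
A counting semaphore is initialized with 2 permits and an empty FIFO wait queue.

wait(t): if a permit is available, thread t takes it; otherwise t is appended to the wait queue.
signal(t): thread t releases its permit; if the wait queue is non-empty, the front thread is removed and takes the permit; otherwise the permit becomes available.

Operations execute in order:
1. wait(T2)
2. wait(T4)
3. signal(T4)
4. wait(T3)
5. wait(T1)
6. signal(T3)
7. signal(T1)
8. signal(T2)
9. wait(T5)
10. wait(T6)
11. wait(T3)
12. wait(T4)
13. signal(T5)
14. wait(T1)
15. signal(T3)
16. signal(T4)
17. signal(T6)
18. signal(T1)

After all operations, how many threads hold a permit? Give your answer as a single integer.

Answer: 0

Derivation:
Step 1: wait(T2) -> count=1 queue=[] holders={T2}
Step 2: wait(T4) -> count=0 queue=[] holders={T2,T4}
Step 3: signal(T4) -> count=1 queue=[] holders={T2}
Step 4: wait(T3) -> count=0 queue=[] holders={T2,T3}
Step 5: wait(T1) -> count=0 queue=[T1] holders={T2,T3}
Step 6: signal(T3) -> count=0 queue=[] holders={T1,T2}
Step 7: signal(T1) -> count=1 queue=[] holders={T2}
Step 8: signal(T2) -> count=2 queue=[] holders={none}
Step 9: wait(T5) -> count=1 queue=[] holders={T5}
Step 10: wait(T6) -> count=0 queue=[] holders={T5,T6}
Step 11: wait(T3) -> count=0 queue=[T3] holders={T5,T6}
Step 12: wait(T4) -> count=0 queue=[T3,T4] holders={T5,T6}
Step 13: signal(T5) -> count=0 queue=[T4] holders={T3,T6}
Step 14: wait(T1) -> count=0 queue=[T4,T1] holders={T3,T6}
Step 15: signal(T3) -> count=0 queue=[T1] holders={T4,T6}
Step 16: signal(T4) -> count=0 queue=[] holders={T1,T6}
Step 17: signal(T6) -> count=1 queue=[] holders={T1}
Step 18: signal(T1) -> count=2 queue=[] holders={none}
Final holders: {none} -> 0 thread(s)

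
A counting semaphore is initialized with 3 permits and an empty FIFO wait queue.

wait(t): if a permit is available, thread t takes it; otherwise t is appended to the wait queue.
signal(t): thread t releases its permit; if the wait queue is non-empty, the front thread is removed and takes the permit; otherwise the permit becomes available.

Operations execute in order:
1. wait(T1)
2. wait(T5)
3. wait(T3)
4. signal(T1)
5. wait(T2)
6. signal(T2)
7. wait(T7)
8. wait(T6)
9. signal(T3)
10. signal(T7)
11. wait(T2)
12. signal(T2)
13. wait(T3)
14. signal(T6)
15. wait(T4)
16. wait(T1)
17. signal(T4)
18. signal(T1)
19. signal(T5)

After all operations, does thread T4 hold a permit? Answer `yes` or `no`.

Step 1: wait(T1) -> count=2 queue=[] holders={T1}
Step 2: wait(T5) -> count=1 queue=[] holders={T1,T5}
Step 3: wait(T3) -> count=0 queue=[] holders={T1,T3,T5}
Step 4: signal(T1) -> count=1 queue=[] holders={T3,T5}
Step 5: wait(T2) -> count=0 queue=[] holders={T2,T3,T5}
Step 6: signal(T2) -> count=1 queue=[] holders={T3,T5}
Step 7: wait(T7) -> count=0 queue=[] holders={T3,T5,T7}
Step 8: wait(T6) -> count=0 queue=[T6] holders={T3,T5,T7}
Step 9: signal(T3) -> count=0 queue=[] holders={T5,T6,T7}
Step 10: signal(T7) -> count=1 queue=[] holders={T5,T6}
Step 11: wait(T2) -> count=0 queue=[] holders={T2,T5,T6}
Step 12: signal(T2) -> count=1 queue=[] holders={T5,T6}
Step 13: wait(T3) -> count=0 queue=[] holders={T3,T5,T6}
Step 14: signal(T6) -> count=1 queue=[] holders={T3,T5}
Step 15: wait(T4) -> count=0 queue=[] holders={T3,T4,T5}
Step 16: wait(T1) -> count=0 queue=[T1] holders={T3,T4,T5}
Step 17: signal(T4) -> count=0 queue=[] holders={T1,T3,T5}
Step 18: signal(T1) -> count=1 queue=[] holders={T3,T5}
Step 19: signal(T5) -> count=2 queue=[] holders={T3}
Final holders: {T3} -> T4 not in holders

Answer: no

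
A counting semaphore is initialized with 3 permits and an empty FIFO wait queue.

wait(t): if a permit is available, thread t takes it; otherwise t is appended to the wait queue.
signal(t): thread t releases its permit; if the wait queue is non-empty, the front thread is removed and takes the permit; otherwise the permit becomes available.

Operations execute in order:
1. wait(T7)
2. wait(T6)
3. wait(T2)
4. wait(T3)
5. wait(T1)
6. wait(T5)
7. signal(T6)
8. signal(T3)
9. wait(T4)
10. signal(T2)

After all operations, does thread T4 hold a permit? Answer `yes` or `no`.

Step 1: wait(T7) -> count=2 queue=[] holders={T7}
Step 2: wait(T6) -> count=1 queue=[] holders={T6,T7}
Step 3: wait(T2) -> count=0 queue=[] holders={T2,T6,T7}
Step 4: wait(T3) -> count=0 queue=[T3] holders={T2,T6,T7}
Step 5: wait(T1) -> count=0 queue=[T3,T1] holders={T2,T6,T7}
Step 6: wait(T5) -> count=0 queue=[T3,T1,T5] holders={T2,T6,T7}
Step 7: signal(T6) -> count=0 queue=[T1,T5] holders={T2,T3,T7}
Step 8: signal(T3) -> count=0 queue=[T5] holders={T1,T2,T7}
Step 9: wait(T4) -> count=0 queue=[T5,T4] holders={T1,T2,T7}
Step 10: signal(T2) -> count=0 queue=[T4] holders={T1,T5,T7}
Final holders: {T1,T5,T7} -> T4 not in holders

Answer: no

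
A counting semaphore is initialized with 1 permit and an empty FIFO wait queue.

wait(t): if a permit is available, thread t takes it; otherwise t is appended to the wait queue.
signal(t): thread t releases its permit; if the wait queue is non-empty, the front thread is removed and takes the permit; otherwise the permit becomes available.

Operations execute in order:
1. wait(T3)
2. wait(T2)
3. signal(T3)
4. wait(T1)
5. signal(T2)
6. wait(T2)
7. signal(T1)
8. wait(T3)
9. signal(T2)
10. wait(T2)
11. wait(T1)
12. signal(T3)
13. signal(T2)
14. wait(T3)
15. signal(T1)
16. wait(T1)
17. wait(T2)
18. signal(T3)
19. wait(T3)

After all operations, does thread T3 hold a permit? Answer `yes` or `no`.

Step 1: wait(T3) -> count=0 queue=[] holders={T3}
Step 2: wait(T2) -> count=0 queue=[T2] holders={T3}
Step 3: signal(T3) -> count=0 queue=[] holders={T2}
Step 4: wait(T1) -> count=0 queue=[T1] holders={T2}
Step 5: signal(T2) -> count=0 queue=[] holders={T1}
Step 6: wait(T2) -> count=0 queue=[T2] holders={T1}
Step 7: signal(T1) -> count=0 queue=[] holders={T2}
Step 8: wait(T3) -> count=0 queue=[T3] holders={T2}
Step 9: signal(T2) -> count=0 queue=[] holders={T3}
Step 10: wait(T2) -> count=0 queue=[T2] holders={T3}
Step 11: wait(T1) -> count=0 queue=[T2,T1] holders={T3}
Step 12: signal(T3) -> count=0 queue=[T1] holders={T2}
Step 13: signal(T2) -> count=0 queue=[] holders={T1}
Step 14: wait(T3) -> count=0 queue=[T3] holders={T1}
Step 15: signal(T1) -> count=0 queue=[] holders={T3}
Step 16: wait(T1) -> count=0 queue=[T1] holders={T3}
Step 17: wait(T2) -> count=0 queue=[T1,T2] holders={T3}
Step 18: signal(T3) -> count=0 queue=[T2] holders={T1}
Step 19: wait(T3) -> count=0 queue=[T2,T3] holders={T1}
Final holders: {T1} -> T3 not in holders

Answer: no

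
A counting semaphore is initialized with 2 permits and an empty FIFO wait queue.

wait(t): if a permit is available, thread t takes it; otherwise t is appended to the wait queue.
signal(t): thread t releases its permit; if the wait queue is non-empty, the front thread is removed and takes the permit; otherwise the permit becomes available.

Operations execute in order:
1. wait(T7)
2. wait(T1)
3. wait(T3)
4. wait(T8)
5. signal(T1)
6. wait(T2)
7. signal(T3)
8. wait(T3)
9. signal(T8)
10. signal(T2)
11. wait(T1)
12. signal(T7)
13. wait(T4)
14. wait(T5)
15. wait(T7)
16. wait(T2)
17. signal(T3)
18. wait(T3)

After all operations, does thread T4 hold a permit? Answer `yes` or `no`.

Step 1: wait(T7) -> count=1 queue=[] holders={T7}
Step 2: wait(T1) -> count=0 queue=[] holders={T1,T7}
Step 3: wait(T3) -> count=0 queue=[T3] holders={T1,T7}
Step 4: wait(T8) -> count=0 queue=[T3,T8] holders={T1,T7}
Step 5: signal(T1) -> count=0 queue=[T8] holders={T3,T7}
Step 6: wait(T2) -> count=0 queue=[T8,T2] holders={T3,T7}
Step 7: signal(T3) -> count=0 queue=[T2] holders={T7,T8}
Step 8: wait(T3) -> count=0 queue=[T2,T3] holders={T7,T8}
Step 9: signal(T8) -> count=0 queue=[T3] holders={T2,T7}
Step 10: signal(T2) -> count=0 queue=[] holders={T3,T7}
Step 11: wait(T1) -> count=0 queue=[T1] holders={T3,T7}
Step 12: signal(T7) -> count=0 queue=[] holders={T1,T3}
Step 13: wait(T4) -> count=0 queue=[T4] holders={T1,T3}
Step 14: wait(T5) -> count=0 queue=[T4,T5] holders={T1,T3}
Step 15: wait(T7) -> count=0 queue=[T4,T5,T7] holders={T1,T3}
Step 16: wait(T2) -> count=0 queue=[T4,T5,T7,T2] holders={T1,T3}
Step 17: signal(T3) -> count=0 queue=[T5,T7,T2] holders={T1,T4}
Step 18: wait(T3) -> count=0 queue=[T5,T7,T2,T3] holders={T1,T4}
Final holders: {T1,T4} -> T4 in holders

Answer: yes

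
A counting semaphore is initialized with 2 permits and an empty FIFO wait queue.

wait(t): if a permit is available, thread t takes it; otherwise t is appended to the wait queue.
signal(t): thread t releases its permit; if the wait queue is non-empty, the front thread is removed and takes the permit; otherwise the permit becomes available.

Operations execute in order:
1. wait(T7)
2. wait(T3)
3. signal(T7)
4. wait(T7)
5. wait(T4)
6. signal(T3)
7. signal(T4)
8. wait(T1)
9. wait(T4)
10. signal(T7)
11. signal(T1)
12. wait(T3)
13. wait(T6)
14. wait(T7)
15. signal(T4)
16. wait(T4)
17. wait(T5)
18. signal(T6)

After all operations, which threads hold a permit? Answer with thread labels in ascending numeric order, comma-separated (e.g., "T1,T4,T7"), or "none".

Step 1: wait(T7) -> count=1 queue=[] holders={T7}
Step 2: wait(T3) -> count=0 queue=[] holders={T3,T7}
Step 3: signal(T7) -> count=1 queue=[] holders={T3}
Step 4: wait(T7) -> count=0 queue=[] holders={T3,T7}
Step 5: wait(T4) -> count=0 queue=[T4] holders={T3,T7}
Step 6: signal(T3) -> count=0 queue=[] holders={T4,T7}
Step 7: signal(T4) -> count=1 queue=[] holders={T7}
Step 8: wait(T1) -> count=0 queue=[] holders={T1,T7}
Step 9: wait(T4) -> count=0 queue=[T4] holders={T1,T7}
Step 10: signal(T7) -> count=0 queue=[] holders={T1,T4}
Step 11: signal(T1) -> count=1 queue=[] holders={T4}
Step 12: wait(T3) -> count=0 queue=[] holders={T3,T4}
Step 13: wait(T6) -> count=0 queue=[T6] holders={T3,T4}
Step 14: wait(T7) -> count=0 queue=[T6,T7] holders={T3,T4}
Step 15: signal(T4) -> count=0 queue=[T7] holders={T3,T6}
Step 16: wait(T4) -> count=0 queue=[T7,T4] holders={T3,T6}
Step 17: wait(T5) -> count=0 queue=[T7,T4,T5] holders={T3,T6}
Step 18: signal(T6) -> count=0 queue=[T4,T5] holders={T3,T7}
Final holders: T3,T7

Answer: T3,T7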